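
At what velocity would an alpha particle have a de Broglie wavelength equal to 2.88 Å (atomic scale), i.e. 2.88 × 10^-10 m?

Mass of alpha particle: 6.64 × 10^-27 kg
3.46 × 10^2 m/s

From λ = h/(mv), solve for v:

v = h/(mλ)
v = (6.626 × 10^-34 J·s) / (6.64 × 10^-27 kg × 2.88 × 10^-10 m)
v = 3.46 × 10^2 m/s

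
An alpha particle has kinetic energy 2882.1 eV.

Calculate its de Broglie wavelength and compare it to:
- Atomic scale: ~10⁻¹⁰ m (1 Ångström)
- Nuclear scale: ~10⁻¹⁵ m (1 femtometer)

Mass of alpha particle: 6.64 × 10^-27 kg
λ = 2.68 × 10^-13 m, which is between nuclear and atomic scales.

Using λ = h/√(2mKE):

KE = 2882.1 eV = 4.618 × 10^-16 J

λ = h/√(2mKE)
λ = (6.626 × 10^-34 J·s) / √(2 × 6.64 × 10^-27 kg × 4.618 × 10^-16 J)
λ = 2.68 × 10^-13 m

Comparison:
- Atomic scale (10⁻¹⁰ m): λ is 0.0027× this size
- Nuclear scale (10⁻¹⁵ m): λ is 2.7e+02× this size

The wavelength is between nuclear and atomic scales.

This wavelength is appropriate for probing atomic structure but too large for nuclear physics experiments.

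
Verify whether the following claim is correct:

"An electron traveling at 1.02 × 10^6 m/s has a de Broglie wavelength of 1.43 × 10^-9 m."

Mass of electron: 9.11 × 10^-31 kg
False

The claim is incorrect.

Using λ = h/(mv):
λ = (6.626 × 10^-34 J·s) / (9.11 × 10^-31 kg × 1.02 × 10^6 m/s)
λ = 7.13 × 10^-10 m

The actual wavelength differs from the claimed 1.43 × 10^-9 m.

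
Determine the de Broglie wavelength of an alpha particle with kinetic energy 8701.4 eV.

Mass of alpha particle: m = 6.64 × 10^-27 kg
1.54 × 10^-13 m

Using λ = h/√(2mKE):

First convert KE to Joules: KE = 8701.4 eV = 1.394 × 10^-15 J

λ = h/√(2mKE)
λ = (6.626 × 10^-34 J·s) / √(2 × 6.64 × 10^-27 kg × 1.394 × 10^-15 J)
λ = 1.54 × 10^-13 m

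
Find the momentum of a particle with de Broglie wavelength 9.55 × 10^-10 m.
6.94 × 10^-25 kg·m/s

From the de Broglie relation λ = h/p, we solve for p:

p = h/λ
p = (6.626 × 10^-34 J·s) / (9.55 × 10^-10 m)
p = 6.94 × 10^-25 kg·m/s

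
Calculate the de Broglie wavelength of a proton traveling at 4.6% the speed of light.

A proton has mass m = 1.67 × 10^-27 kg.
2.88 × 10^-14 m

Using the de Broglie relation λ = h/(mv):

v = 4.6% × c = 1.379 × 10^7 m/s

λ = h/(mv)
λ = (6.626 × 10^-34 J·s) / (1.67 × 10^-27 kg × 1.379 × 10^7 m/s)
λ = 2.88 × 10^-14 m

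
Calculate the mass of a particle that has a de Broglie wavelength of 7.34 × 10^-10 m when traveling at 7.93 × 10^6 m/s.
1.14 × 10^-31 kg

From the de Broglie relation λ = h/(mv), we solve for m:

m = h/(λv)
m = (6.626 × 10^-34 J·s) / (7.34 × 10^-10 m × 7.93 × 10^6 m/s)
m = 1.14 × 10^-31 kg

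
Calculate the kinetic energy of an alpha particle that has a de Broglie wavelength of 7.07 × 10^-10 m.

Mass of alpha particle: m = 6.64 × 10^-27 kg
6.61 × 10^-23 J (or 4.13 × 10^-4 eV)

From λ = h/√(2mKE), we solve for KE:

λ² = h²/(2mKE)
KE = h²/(2mλ²)
KE = (6.626 × 10^-34 J·s)² / (2 × 6.64 × 10^-27 kg × (7.07 × 10^-10 m)²)
KE = 6.61 × 10^-23 J
KE = 4.13 × 10^-4 eV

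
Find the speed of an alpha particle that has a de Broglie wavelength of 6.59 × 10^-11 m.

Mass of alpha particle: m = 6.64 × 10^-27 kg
1.51 × 10^3 m/s

From the de Broglie relation λ = h/(mv), we solve for v:

v = h/(mλ)
v = (6.626 × 10^-34 J·s) / (6.64 × 10^-27 kg × 6.59 × 10^-11 m)
v = 1.51 × 10^3 m/s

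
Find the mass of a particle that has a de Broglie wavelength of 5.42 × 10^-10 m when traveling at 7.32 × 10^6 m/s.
1.67 × 10^-31 kg

From the de Broglie relation λ = h/(mv), we solve for m:

m = h/(λv)
m = (6.626 × 10^-34 J·s) / (5.42 × 10^-10 m × 7.32 × 10^6 m/s)
m = 1.67 × 10^-31 kg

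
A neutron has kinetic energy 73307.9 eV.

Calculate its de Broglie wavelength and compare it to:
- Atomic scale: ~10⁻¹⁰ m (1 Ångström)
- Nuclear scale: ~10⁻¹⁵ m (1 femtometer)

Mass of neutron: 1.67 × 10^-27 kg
λ = 1.06 × 10^-13 m, which is between nuclear and atomic scales.

Using λ = h/√(2mKE):

KE = 73307.9 eV = 1.175 × 10^-14 J

λ = h/√(2mKE)
λ = (6.626 × 10^-34 J·s) / √(2 × 1.67 × 10^-27 kg × 1.175 × 10^-14 J)
λ = 1.06 × 10^-13 m

Comparison:
- Atomic scale (10⁻¹⁰ m): λ is 0.0011× this size
- Nuclear scale (10⁻¹⁵ m): λ is 1.1e+02× this size

The wavelength is between nuclear and atomic scales.

This wavelength is appropriate for probing atomic structure but too large for nuclear physics experiments.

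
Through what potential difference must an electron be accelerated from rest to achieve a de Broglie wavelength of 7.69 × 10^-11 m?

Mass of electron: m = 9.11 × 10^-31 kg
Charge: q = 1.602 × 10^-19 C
254 V

From λ = h/√(2mqV), we solve for V:

λ² = h²/(2mqV)
V = h²/(2mqλ²)
V = (6.626 × 10^-34 J·s)² / (2 × 9.11 × 10^-31 kg × 1.602 × 10^-19 C × (7.69 × 10^-11 m)²)
V = 254 V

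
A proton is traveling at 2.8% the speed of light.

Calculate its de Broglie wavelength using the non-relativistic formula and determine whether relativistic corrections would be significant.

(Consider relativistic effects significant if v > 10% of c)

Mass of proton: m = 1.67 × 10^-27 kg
No, relativistic corrections are not needed.

Using the non-relativistic de Broglie formula λ = h/(mv):

v = 2.8% × c = 8.394 × 10^6 m/s

λ = h/(mv)
λ = (6.626 × 10^-34 J·s) / (1.67 × 10^-27 kg × 8.394 × 10^6 m/s)
λ = 4.73 × 10^-14 m

Since v = 2.8% of c < 10% of c, relativistic corrections are NOT significant and this non-relativistic result is a good approximation.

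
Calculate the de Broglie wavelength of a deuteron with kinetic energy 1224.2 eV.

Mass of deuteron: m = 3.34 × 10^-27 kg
5.79 × 10^-13 m

Using λ = h/√(2mKE):

First convert KE to Joules: KE = 1224.2 eV = 1.961 × 10^-16 J

λ = h/√(2mKE)
λ = (6.626 × 10^-34 J·s) / √(2 × 3.34 × 10^-27 kg × 1.961 × 10^-16 J)
λ = 5.79 × 10^-13 m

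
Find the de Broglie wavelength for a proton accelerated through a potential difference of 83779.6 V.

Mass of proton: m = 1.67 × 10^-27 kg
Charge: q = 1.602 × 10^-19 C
9.90 × 10^-14 m

When a particle is accelerated through voltage V, it gains kinetic energy KE = qV.

The de Broglie wavelength is then λ = h/√(2mqV):

λ = h/√(2mqV)
λ = (6.626 × 10^-34 J·s) / √(2 × 1.67 × 10^-27 kg × 1.602 × 10^-19 C × 83779.6 V)
λ = 9.90 × 10^-14 m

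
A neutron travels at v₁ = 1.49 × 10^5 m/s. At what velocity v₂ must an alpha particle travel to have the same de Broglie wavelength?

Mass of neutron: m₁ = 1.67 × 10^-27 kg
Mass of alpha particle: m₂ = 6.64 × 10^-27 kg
v₂ = 3.75 × 10^4 m/s

For equal de Broglie wavelengths: λ₁ = λ₂

h/(m₁v₁) = h/(m₂v₂)
m₁v₁ = m₂v₂
v₂ = v₁ · (m₁/m₂)

v₂ = 1.49 × 10^5 m/s × (1.67 × 10^-27 kg / 6.64 × 10^-27 kg)
v₂ = 3.75 × 10^4 m/s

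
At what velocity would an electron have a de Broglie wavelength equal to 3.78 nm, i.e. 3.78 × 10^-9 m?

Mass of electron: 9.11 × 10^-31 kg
1.92 × 10^5 m/s

From λ = h/(mv), solve for v:

v = h/(mλ)
v = (6.626 × 10^-34 J·s) / (9.11 × 10^-31 kg × 3.78 × 10^-9 m)
v = 1.92 × 10^5 m/s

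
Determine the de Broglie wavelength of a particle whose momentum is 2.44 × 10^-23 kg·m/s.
2.72 × 10^-11 m

Using the de Broglie relation λ = h/p:

λ = h/p
λ = (6.626 × 10^-34 J·s) / (2.44 × 10^-23 kg·m/s)
λ = 2.72 × 10^-11 m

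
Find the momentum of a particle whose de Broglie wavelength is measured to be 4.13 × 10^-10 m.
1.60 × 10^-24 kg·m/s

From the de Broglie relation λ = h/p, we solve for p:

p = h/λ
p = (6.626 × 10^-34 J·s) / (4.13 × 10^-10 m)
p = 1.60 × 10^-24 kg·m/s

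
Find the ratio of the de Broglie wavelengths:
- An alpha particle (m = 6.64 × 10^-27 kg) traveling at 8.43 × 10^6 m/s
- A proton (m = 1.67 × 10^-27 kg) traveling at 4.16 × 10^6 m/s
λ₁/λ₂ = 0.124

Using λ = h/(mv):

λ₁ = h/(m₁v₁) = 1.18 × 10^-14 m
λ₂ = h/(m₂v₂) = 9.54 × 10^-14 m

Ratio λ₁/λ₂ = (m₂v₂)/(m₁v₁)
         = (1.67 × 10^-27 kg × 4.16 × 10^6 m/s) / (6.64 × 10^-27 kg × 8.43 × 10^6 m/s)
         = 0.124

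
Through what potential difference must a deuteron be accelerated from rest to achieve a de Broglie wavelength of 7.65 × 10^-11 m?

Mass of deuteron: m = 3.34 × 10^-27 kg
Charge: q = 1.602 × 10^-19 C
7.01 × 10^-2 V

From λ = h/√(2mqV), we solve for V:

λ² = h²/(2mqV)
V = h²/(2mqλ²)
V = (6.626 × 10^-34 J·s)² / (2 × 3.34 × 10^-27 kg × 1.602 × 10^-19 C × (7.65 × 10^-11 m)²)
V = 7.01 × 10^-2 V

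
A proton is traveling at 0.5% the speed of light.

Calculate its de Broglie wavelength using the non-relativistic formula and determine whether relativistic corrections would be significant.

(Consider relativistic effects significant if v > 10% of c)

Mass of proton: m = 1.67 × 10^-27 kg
No, relativistic corrections are not needed.

Using the non-relativistic de Broglie formula λ = h/(mv):

v = 0.5% × c = 1.499 × 10^6 m/s

λ = h/(mv)
λ = (6.626 × 10^-34 J·s) / (1.67 × 10^-27 kg × 1.499 × 10^6 m/s)
λ = 2.65 × 10^-13 m

Since v = 0.5% of c < 10% of c, relativistic corrections are NOT significant and this non-relativistic result is a good approximation.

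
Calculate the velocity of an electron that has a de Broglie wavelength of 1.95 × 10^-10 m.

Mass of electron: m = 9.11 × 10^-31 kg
3.73 × 10^6 m/s

From the de Broglie relation λ = h/(mv), we solve for v:

v = h/(mλ)
v = (6.626 × 10^-34 J·s) / (9.11 × 10^-31 kg × 1.95 × 10^-10 m)
v = 3.73 × 10^6 m/s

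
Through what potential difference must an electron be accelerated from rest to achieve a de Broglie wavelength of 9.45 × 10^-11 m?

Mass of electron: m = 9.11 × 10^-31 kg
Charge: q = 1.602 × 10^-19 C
168 V

From λ = h/√(2mqV), we solve for V:

λ² = h²/(2mqV)
V = h²/(2mqλ²)
V = (6.626 × 10^-34 J·s)² / (2 × 9.11 × 10^-31 kg × 1.602 × 10^-19 C × (9.45 × 10^-11 m)²)
V = 168 V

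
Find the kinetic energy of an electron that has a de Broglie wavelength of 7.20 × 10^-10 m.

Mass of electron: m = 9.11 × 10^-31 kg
4.65 × 10^-19 J (or 2.90 eV)

From λ = h/√(2mKE), we solve for KE:

λ² = h²/(2mKE)
KE = h²/(2mλ²)
KE = (6.626 × 10^-34 J·s)² / (2 × 9.11 × 10^-31 kg × (7.20 × 10^-10 m)²)
KE = 4.65 × 10^-19 J
KE = 2.90 eV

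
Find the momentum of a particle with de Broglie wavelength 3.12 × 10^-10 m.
2.12 × 10^-24 kg·m/s

From the de Broglie relation λ = h/p, we solve for p:

p = h/λ
p = (6.626 × 10^-34 J·s) / (3.12 × 10^-10 m)
p = 2.12 × 10^-24 kg·m/s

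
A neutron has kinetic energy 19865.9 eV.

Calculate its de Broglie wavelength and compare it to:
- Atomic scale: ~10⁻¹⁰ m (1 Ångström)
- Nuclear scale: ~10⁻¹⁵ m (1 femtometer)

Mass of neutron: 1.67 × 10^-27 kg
λ = 2.03 × 10^-13 m, which is between nuclear and atomic scales.

Using λ = h/√(2mKE):

KE = 19865.9 eV = 3.183 × 10^-15 J

λ = h/√(2mKE)
λ = (6.626 × 10^-34 J·s) / √(2 × 1.67 × 10^-27 kg × 3.183 × 10^-15 J)
λ = 2.03 × 10^-13 m

Comparison:
- Atomic scale (10⁻¹⁰ m): λ is 0.002× this size
- Nuclear scale (10⁻¹⁵ m): λ is 2e+02× this size

The wavelength is between nuclear and atomic scales.

This wavelength is appropriate for probing atomic structure but too large for nuclear physics experiments.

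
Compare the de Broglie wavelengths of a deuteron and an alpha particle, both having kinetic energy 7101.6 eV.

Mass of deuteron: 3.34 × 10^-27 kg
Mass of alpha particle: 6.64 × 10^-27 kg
The deuteron has the longer wavelength.

Using λ = h/√(2mKE):

For deuteron: λ₁ = h/√(2m₁KE) = 2.40 × 10^-13 m
For alpha particle: λ₂ = h/√(2m₂KE) = 1.70 × 10^-13 m

Since λ ∝ 1/√m at constant kinetic energy, the lighter particle has the longer wavelength.

The deuteron has the longer de Broglie wavelength.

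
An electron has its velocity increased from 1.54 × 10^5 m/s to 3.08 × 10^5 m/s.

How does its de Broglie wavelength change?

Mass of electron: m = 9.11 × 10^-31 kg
The wavelength decreases by a factor of 2.

Using λ = h/(mv):

Initial wavelength: λ₁ = h/(mv₁) = 4.72 × 10^-9 m
Final wavelength: λ₂ = h/(mv₂) = 2.36 × 10^-9 m

Since λ ∝ 1/v, when velocity increases by a factor of 2, the wavelength decreases by a factor of 2.

λ₂/λ₁ = v₁/v₂ = 1/2

The wavelength decreases by a factor of 2.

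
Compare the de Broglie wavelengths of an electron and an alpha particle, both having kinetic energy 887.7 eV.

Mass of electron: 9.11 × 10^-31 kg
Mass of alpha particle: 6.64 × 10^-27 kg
The electron has the longer wavelength.

Using λ = h/√(2mKE):

For electron: λ₁ = h/√(2m₁KE) = 4.12 × 10^-11 m
For alpha particle: λ₂ = h/√(2m₂KE) = 4.82 × 10^-13 m

Since λ ∝ 1/√m at constant kinetic energy, the lighter particle has the longer wavelength.

The electron has the longer de Broglie wavelength.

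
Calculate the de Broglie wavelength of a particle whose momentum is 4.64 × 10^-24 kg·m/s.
1.43 × 10^-10 m

Using the de Broglie relation λ = h/p:

λ = h/p
λ = (6.626 × 10^-34 J·s) / (4.64 × 10^-24 kg·m/s)
λ = 1.43 × 10^-10 m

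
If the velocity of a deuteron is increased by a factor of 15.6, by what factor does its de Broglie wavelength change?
The wavelength decreases by a factor of 15.6.

From λ = h/(mv), the wavelength is inversely proportional to velocity:

λ ∝ 1/v

If v → 15.6v, then λ → λ/15.6

When velocity is increased by a factor of 15.6, the wavelength decreases by a factor of 15.6.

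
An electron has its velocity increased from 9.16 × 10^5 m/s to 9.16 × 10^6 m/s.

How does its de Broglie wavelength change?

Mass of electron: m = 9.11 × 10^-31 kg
The wavelength decreases by a factor of 10.

Using λ = h/(mv):

Initial wavelength: λ₁ = h/(mv₁) = 7.94 × 10^-10 m
Final wavelength: λ₂ = h/(mv₂) = 7.94 × 10^-11 m

Since λ ∝ 1/v, when velocity increases by a factor of 10, the wavelength decreases by a factor of 10.

λ₂/λ₁ = v₁/v₂ = 1/10

The wavelength decreases by a factor of 10.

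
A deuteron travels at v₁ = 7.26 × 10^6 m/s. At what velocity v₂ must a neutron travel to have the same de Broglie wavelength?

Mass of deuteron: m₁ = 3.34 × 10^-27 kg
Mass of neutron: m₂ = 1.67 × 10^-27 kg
v₂ = 1.45 × 10^7 m/s

For equal de Broglie wavelengths: λ₁ = λ₂

h/(m₁v₁) = h/(m₂v₂)
m₁v₁ = m₂v₂
v₂ = v₁ · (m₁/m₂)

v₂ = 7.26 × 10^6 m/s × (3.34 × 10^-27 kg / 1.67 × 10^-27 kg)
v₂ = 1.45 × 10^7 m/s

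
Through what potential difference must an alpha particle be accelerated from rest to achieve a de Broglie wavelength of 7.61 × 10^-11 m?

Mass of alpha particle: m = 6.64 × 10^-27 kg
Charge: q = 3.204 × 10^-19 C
1.78 × 10^-2 V

From λ = h/√(2mqV), we solve for V:

λ² = h²/(2mqV)
V = h²/(2mqλ²)
V = (6.626 × 10^-34 J·s)² / (2 × 6.64 × 10^-27 kg × 3.204 × 10^-19 C × (7.61 × 10^-11 m)²)
V = 1.78 × 10^-2 V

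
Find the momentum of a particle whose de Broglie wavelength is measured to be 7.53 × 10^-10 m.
8.80 × 10^-25 kg·m/s

From the de Broglie relation λ = h/p, we solve for p:

p = h/λ
p = (6.626 × 10^-34 J·s) / (7.53 × 10^-10 m)
p = 8.80 × 10^-25 kg·m/s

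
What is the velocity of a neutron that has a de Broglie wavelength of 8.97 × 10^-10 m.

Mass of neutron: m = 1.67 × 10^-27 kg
4.42 × 10^2 m/s

From the de Broglie relation λ = h/(mv), we solve for v:

v = h/(mλ)
v = (6.626 × 10^-34 J·s) / (1.67 × 10^-27 kg × 8.97 × 10^-10 m)
v = 4.42 × 10^2 m/s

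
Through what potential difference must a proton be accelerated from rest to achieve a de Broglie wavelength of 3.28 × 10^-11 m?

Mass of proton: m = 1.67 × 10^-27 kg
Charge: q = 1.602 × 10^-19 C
7.63 × 10^-1 V

From λ = h/√(2mqV), we solve for V:

λ² = h²/(2mqV)
V = h²/(2mqλ²)
V = (6.626 × 10^-34 J·s)² / (2 × 1.67 × 10^-27 kg × 1.602 × 10^-19 C × (3.28 × 10^-11 m)²)
V = 7.63 × 10^-1 V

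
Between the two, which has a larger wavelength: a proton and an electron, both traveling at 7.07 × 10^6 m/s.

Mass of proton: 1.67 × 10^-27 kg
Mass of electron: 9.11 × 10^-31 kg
The electron has the longer wavelength.

Using λ = h/(mv), since both particles have the same velocity, the wavelength depends only on mass.

For proton: λ₁ = h/(m₁v) = 5.61 × 10^-14 m
For electron: λ₂ = h/(m₂v) = 1.03 × 10^-10 m

Since λ ∝ 1/m at constant velocity, the lighter particle has the longer wavelength.

The electron has the longer de Broglie wavelength.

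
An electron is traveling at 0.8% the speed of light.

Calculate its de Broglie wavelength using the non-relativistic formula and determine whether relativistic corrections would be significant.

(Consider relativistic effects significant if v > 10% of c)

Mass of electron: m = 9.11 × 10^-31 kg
No, relativistic corrections are not needed.

Using the non-relativistic de Broglie formula λ = h/(mv):

v = 0.8% × c = 2.398 × 10^6 m/s

λ = h/(mv)
λ = (6.626 × 10^-34 J·s) / (9.11 × 10^-31 kg × 2.398 × 10^6 m/s)
λ = 3.03 × 10^-10 m

Since v = 0.8% of c < 10% of c, relativistic corrections are NOT significant and this non-relativistic result is a good approximation.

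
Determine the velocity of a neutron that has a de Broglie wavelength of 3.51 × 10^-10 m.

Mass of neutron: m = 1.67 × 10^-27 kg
1.13 × 10^3 m/s

From the de Broglie relation λ = h/(mv), we solve for v:

v = h/(mλ)
v = (6.626 × 10^-34 J·s) / (1.67 × 10^-27 kg × 3.51 × 10^-10 m)
v = 1.13 × 10^3 m/s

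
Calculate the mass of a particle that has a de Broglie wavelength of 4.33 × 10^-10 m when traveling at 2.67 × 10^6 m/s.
5.73 × 10^-31 kg

From the de Broglie relation λ = h/(mv), we solve for m:

m = h/(λv)
m = (6.626 × 10^-34 J·s) / (4.33 × 10^-10 m × 2.67 × 10^6 m/s)
m = 5.73 × 10^-31 kg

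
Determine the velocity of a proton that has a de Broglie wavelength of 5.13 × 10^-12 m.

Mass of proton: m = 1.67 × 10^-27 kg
7.73 × 10^4 m/s

From the de Broglie relation λ = h/(mv), we solve for v:

v = h/(mλ)
v = (6.626 × 10^-34 J·s) / (1.67 × 10^-27 kg × 5.13 × 10^-12 m)
v = 7.73 × 10^4 m/s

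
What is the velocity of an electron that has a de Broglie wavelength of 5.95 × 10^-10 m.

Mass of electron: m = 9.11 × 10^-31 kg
1.22 × 10^6 m/s

From the de Broglie relation λ = h/(mv), we solve for v:

v = h/(mλ)
v = (6.626 × 10^-34 J·s) / (9.11 × 10^-31 kg × 5.95 × 10^-10 m)
v = 1.22 × 10^6 m/s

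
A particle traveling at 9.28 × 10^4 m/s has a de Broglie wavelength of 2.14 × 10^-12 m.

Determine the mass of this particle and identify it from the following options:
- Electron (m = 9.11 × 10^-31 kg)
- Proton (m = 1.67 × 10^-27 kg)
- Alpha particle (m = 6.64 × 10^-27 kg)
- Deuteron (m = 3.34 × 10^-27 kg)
The particle is a deuteron.

From λ = h/(mv), solve for mass:

m = h/(λv)
m = (6.626 × 10^-34 J·s) / (2.14 × 10^-12 m × 9.28 × 10^4 m/s)
m = 3.34 × 10^-27 kg

Comparing with the listed masses, this is closest to a deuteron.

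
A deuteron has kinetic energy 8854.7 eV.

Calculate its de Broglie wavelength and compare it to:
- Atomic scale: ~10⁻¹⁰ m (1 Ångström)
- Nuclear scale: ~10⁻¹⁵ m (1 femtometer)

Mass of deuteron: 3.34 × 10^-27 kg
λ = 2.15 × 10^-13 m, which is between nuclear and atomic scales.

Using λ = h/√(2mKE):

KE = 8854.7 eV = 1.419 × 10^-15 J

λ = h/√(2mKE)
λ = (6.626 × 10^-34 J·s) / √(2 × 3.34 × 10^-27 kg × 1.419 × 10^-15 J)
λ = 2.15 × 10^-13 m

Comparison:
- Atomic scale (10⁻¹⁰ m): λ is 0.0022× this size
- Nuclear scale (10⁻¹⁵ m): λ is 2.2e+02× this size

The wavelength is between nuclear and atomic scales.

This wavelength is appropriate for probing atomic structure but too large for nuclear physics experiments.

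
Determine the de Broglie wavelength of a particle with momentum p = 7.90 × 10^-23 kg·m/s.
8.39 × 10^-12 m

Using the de Broglie relation λ = h/p:

λ = h/p
λ = (6.626 × 10^-34 J·s) / (7.90 × 10^-23 kg·m/s)
λ = 8.39 × 10^-12 m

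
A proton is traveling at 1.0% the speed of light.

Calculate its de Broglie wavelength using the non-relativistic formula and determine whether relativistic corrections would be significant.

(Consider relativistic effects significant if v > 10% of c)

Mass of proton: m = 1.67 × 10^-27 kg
No, relativistic corrections are not needed.

Using the non-relativistic de Broglie formula λ = h/(mv):

v = 1.0% × c = 2.998 × 10^6 m/s

λ = h/(mv)
λ = (6.626 × 10^-34 J·s) / (1.67 × 10^-27 kg × 2.998 × 10^6 m/s)
λ = 1.32 × 10^-13 m

Since v = 1.0% of c < 10% of c, relativistic corrections are NOT significant and this non-relativistic result is a good approximation.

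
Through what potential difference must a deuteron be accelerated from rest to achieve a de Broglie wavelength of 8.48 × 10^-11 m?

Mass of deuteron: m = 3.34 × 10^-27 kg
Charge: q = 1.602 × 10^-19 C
5.71 × 10^-2 V

From λ = h/√(2mqV), we solve for V:

λ² = h²/(2mqV)
V = h²/(2mqλ²)
V = (6.626 × 10^-34 J·s)² / (2 × 3.34 × 10^-27 kg × 1.602 × 10^-19 C × (8.48 × 10^-11 m)²)
V = 5.71 × 10^-2 V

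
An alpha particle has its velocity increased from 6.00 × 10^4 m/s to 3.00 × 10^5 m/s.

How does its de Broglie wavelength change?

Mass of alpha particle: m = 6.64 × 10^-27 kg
The wavelength decreases by a factor of 5.

Using λ = h/(mv):

Initial wavelength: λ₁ = h/(mv₁) = 1.66 × 10^-12 m
Final wavelength: λ₂ = h/(mv₂) = 3.33 × 10^-13 m

Since λ ∝ 1/v, when velocity increases by a factor of 5, the wavelength decreases by a factor of 5.

λ₂/λ₁ = v₁/v₂ = 1/5

The wavelength decreases by a factor of 5.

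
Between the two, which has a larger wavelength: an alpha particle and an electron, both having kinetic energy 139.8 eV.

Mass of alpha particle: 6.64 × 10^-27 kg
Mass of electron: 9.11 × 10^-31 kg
The electron has the longer wavelength.

Using λ = h/√(2mKE):

For alpha particle: λ₁ = h/√(2m₁KE) = 1.21 × 10^-12 m
For electron: λ₂ = h/√(2m₂KE) = 1.04 × 10^-10 m

Since λ ∝ 1/√m at constant kinetic energy, the lighter particle has the longer wavelength.

The electron has the longer de Broglie wavelength.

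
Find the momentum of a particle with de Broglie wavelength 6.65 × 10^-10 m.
9.96 × 10^-25 kg·m/s

From the de Broglie relation λ = h/p, we solve for p:

p = h/λ
p = (6.626 × 10^-34 J·s) / (6.65 × 10^-10 m)
p = 9.96 × 10^-25 kg·m/s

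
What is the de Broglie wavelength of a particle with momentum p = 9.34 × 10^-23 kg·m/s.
7.09 × 10^-12 m

Using the de Broglie relation λ = h/p:

λ = h/p
λ = (6.626 × 10^-34 J·s) / (9.34 × 10^-23 kg·m/s)
λ = 7.09 × 10^-12 m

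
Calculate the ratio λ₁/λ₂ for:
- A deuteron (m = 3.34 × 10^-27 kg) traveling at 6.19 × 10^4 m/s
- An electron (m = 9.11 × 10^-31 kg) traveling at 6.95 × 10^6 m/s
λ₁/λ₂ = 0.0306

Using λ = h/(mv):

λ₁ = h/(m₁v₁) = 3.20 × 10^-12 m
λ₂ = h/(m₂v₂) = 1.05 × 10^-10 m

Ratio λ₁/λ₂ = (m₂v₂)/(m₁v₁)
         = (9.11 × 10^-31 kg × 6.95 × 10^6 m/s) / (3.34 × 10^-27 kg × 6.19 × 10^4 m/s)
         = 0.0306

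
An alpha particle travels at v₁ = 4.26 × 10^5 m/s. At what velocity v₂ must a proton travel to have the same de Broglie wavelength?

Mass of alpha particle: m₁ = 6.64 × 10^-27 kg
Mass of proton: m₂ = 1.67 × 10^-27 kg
v₂ = 1.69 × 10^6 m/s

For equal de Broglie wavelengths: λ₁ = λ₂

h/(m₁v₁) = h/(m₂v₂)
m₁v₁ = m₂v₂
v₂ = v₁ · (m₁/m₂)

v₂ = 4.26 × 10^5 m/s × (6.64 × 10^-27 kg / 1.67 × 10^-27 kg)
v₂ = 1.69 × 10^6 m/s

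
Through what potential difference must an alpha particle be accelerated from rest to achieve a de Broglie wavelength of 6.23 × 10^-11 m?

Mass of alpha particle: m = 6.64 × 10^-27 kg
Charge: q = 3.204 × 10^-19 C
2.66 × 10^-2 V

From λ = h/√(2mqV), we solve for V:

λ² = h²/(2mqV)
V = h²/(2mqλ²)
V = (6.626 × 10^-34 J·s)² / (2 × 6.64 × 10^-27 kg × 3.204 × 10^-19 C × (6.23 × 10^-11 m)²)
V = 2.66 × 10^-2 V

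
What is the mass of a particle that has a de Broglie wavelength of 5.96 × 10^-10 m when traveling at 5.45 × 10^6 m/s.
2.04 × 10^-31 kg

From the de Broglie relation λ = h/(mv), we solve for m:

m = h/(λv)
m = (6.626 × 10^-34 J·s) / (5.96 × 10^-10 m × 5.45 × 10^6 m/s)
m = 2.04 × 10^-31 kg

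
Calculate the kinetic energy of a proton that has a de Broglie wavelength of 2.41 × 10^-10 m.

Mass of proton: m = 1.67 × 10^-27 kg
2.26 × 10^-21 J (or 0.0141 eV)

From λ = h/√(2mKE), we solve for KE:

λ² = h²/(2mKE)
KE = h²/(2mλ²)
KE = (6.626 × 10^-34 J·s)² / (2 × 1.67 × 10^-27 kg × (2.41 × 10^-10 m)²)
KE = 2.26 × 10^-21 J
KE = 0.0141 eV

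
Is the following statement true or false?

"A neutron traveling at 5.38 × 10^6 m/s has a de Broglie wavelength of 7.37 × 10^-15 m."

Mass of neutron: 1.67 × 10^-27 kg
False

The claim is incorrect.

Using λ = h/(mv):
λ = (6.626 × 10^-34 J·s) / (1.67 × 10^-27 kg × 5.38 × 10^6 m/s)
λ = 7.37 × 10^-14 m

The actual wavelength differs from the claimed 7.37 × 10^-15 m.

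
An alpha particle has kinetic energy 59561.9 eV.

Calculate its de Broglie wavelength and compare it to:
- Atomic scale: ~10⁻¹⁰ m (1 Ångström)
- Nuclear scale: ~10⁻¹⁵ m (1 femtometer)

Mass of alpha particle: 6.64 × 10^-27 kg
λ = 5.89 × 10^-14 m, which is between nuclear and atomic scales.

Using λ = h/√(2mKE):

KE = 59561.9 eV = 9.543 × 10^-15 J

λ = h/√(2mKE)
λ = (6.626 × 10^-34 J·s) / √(2 × 6.64 × 10^-27 kg × 9.543 × 10^-15 J)
λ = 5.89 × 10^-14 m

Comparison:
- Atomic scale (10⁻¹⁰ m): λ is 0.00059× this size
- Nuclear scale (10⁻¹⁵ m): λ is 59× this size

The wavelength is between nuclear and atomic scales.

This wavelength is appropriate for probing atomic structure but too large for nuclear physics experiments.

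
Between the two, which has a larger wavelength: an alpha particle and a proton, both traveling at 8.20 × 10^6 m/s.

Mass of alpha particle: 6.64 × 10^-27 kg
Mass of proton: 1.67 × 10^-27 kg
The proton has the longer wavelength.

Using λ = h/(mv), since both particles have the same velocity, the wavelength depends only on mass.

For alpha particle: λ₁ = h/(m₁v) = 1.22 × 10^-14 m
For proton: λ₂ = h/(m₂v) = 4.84 × 10^-14 m

Since λ ∝ 1/m at constant velocity, the lighter particle has the longer wavelength.

The proton has the longer de Broglie wavelength.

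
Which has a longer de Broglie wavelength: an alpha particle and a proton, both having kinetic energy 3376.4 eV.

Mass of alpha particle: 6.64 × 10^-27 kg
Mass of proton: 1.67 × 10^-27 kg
The proton has the longer wavelength.

Using λ = h/√(2mKE):

For alpha particle: λ₁ = h/√(2m₁KE) = 2.47 × 10^-13 m
For proton: λ₂ = h/√(2m₂KE) = 4.93 × 10^-13 m

Since λ ∝ 1/√m at constant kinetic energy, the lighter particle has the longer wavelength.

The proton has the longer de Broglie wavelength.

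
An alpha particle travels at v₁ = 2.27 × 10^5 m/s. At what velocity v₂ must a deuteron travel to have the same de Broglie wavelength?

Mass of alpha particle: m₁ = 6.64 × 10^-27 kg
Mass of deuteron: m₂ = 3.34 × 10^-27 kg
v₂ = 4.51 × 10^5 m/s

For equal de Broglie wavelengths: λ₁ = λ₂

h/(m₁v₁) = h/(m₂v₂)
m₁v₁ = m₂v₂
v₂ = v₁ · (m₁/m₂)

v₂ = 2.27 × 10^5 m/s × (6.64 × 10^-27 kg / 3.34 × 10^-27 kg)
v₂ = 4.51 × 10^5 m/s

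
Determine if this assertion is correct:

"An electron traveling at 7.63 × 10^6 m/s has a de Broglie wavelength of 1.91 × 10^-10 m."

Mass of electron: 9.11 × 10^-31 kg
False

The claim is incorrect.

Using λ = h/(mv):
λ = (6.626 × 10^-34 J·s) / (9.11 × 10^-31 kg × 7.63 × 10^6 m/s)
λ = 9.53 × 10^-11 m

The actual wavelength differs from the claimed 1.91 × 10^-10 m.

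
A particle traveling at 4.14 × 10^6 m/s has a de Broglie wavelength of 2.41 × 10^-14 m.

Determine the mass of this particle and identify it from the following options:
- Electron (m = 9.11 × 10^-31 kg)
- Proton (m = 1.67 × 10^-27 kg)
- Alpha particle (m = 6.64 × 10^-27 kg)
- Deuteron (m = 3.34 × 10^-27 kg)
The particle is an alpha particle.

From λ = h/(mv), solve for mass:

m = h/(λv)
m = (6.626 × 10^-34 J·s) / (2.41 × 10^-14 m × 4.14 × 10^6 m/s)
m = 6.64 × 10^-27 kg

Comparing with the listed masses, this is closest to an alpha particle.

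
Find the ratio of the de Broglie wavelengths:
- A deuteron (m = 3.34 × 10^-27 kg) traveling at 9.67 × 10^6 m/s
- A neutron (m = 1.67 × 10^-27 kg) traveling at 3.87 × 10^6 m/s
λ₁/λ₂ = 0.200

Using λ = h/(mv):

λ₁ = h/(m₁v₁) = 2.05 × 10^-14 m
λ₂ = h/(m₂v₂) = 1.03 × 10^-13 m

Ratio λ₁/λ₂ = (m₂v₂)/(m₁v₁)
         = (1.67 × 10^-27 kg × 3.87 × 10^6 m/s) / (3.34 × 10^-27 kg × 9.67 × 10^6 m/s)
         = 0.200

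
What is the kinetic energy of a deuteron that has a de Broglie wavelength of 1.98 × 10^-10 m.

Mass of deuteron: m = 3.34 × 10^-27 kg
1.68 × 10^-21 J (or 0.0105 eV)

From λ = h/√(2mKE), we solve for KE:

λ² = h²/(2mKE)
KE = h²/(2mλ²)
KE = (6.626 × 10^-34 J·s)² / (2 × 3.34 × 10^-27 kg × (1.98 × 10^-10 m)²)
KE = 1.68 × 10^-21 J
KE = 0.0105 eV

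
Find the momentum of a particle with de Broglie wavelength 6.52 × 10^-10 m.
1.02 × 10^-24 kg·m/s

From the de Broglie relation λ = h/p, we solve for p:

p = h/λ
p = (6.626 × 10^-34 J·s) / (6.52 × 10^-10 m)
p = 1.02 × 10^-24 kg·m/s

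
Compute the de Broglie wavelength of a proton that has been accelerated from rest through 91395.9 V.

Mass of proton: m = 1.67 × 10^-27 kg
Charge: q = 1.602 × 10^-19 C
9.48 × 10^-14 m

When a particle is accelerated through voltage V, it gains kinetic energy KE = qV.

The de Broglie wavelength is then λ = h/√(2mqV):

λ = h/√(2mqV)
λ = (6.626 × 10^-34 J·s) / √(2 × 1.67 × 10^-27 kg × 1.602 × 10^-19 C × 91395.9 V)
λ = 9.48 × 10^-14 m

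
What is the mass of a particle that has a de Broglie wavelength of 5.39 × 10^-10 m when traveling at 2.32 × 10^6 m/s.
5.30 × 10^-31 kg

From the de Broglie relation λ = h/(mv), we solve for m:

m = h/(λv)
m = (6.626 × 10^-34 J·s) / (5.39 × 10^-10 m × 2.32 × 10^6 m/s)
m = 5.30 × 10^-31 kg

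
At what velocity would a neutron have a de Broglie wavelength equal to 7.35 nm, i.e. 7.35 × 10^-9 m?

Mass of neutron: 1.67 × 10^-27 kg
5.40 × 10^1 m/s

From λ = h/(mv), solve for v:

v = h/(mλ)
v = (6.626 × 10^-34 J·s) / (1.67 × 10^-27 kg × 7.35 × 10^-9 m)
v = 5.40 × 10^1 m/s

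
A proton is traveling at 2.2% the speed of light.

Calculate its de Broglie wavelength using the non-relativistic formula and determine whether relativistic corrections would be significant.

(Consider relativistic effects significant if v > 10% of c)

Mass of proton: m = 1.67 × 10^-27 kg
No, relativistic corrections are not needed.

Using the non-relativistic de Broglie formula λ = h/(mv):

v = 2.2% × c = 6.595 × 10^6 m/s

λ = h/(mv)
λ = (6.626 × 10^-34 J·s) / (1.67 × 10^-27 kg × 6.595 × 10^6 m/s)
λ = 6.02 × 10^-14 m

Since v = 2.2% of c < 10% of c, relativistic corrections are NOT significant and this non-relativistic result is a good approximation.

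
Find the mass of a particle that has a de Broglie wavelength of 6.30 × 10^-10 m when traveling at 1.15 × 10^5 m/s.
9.15 × 10^-30 kg

From the de Broglie relation λ = h/(mv), we solve for m:

m = h/(λv)
m = (6.626 × 10^-34 J·s) / (6.30 × 10^-10 m × 1.15 × 10^5 m/s)
m = 9.15 × 10^-30 kg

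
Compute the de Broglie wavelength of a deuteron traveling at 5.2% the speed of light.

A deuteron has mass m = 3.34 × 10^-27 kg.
1.27 × 10^-14 m

Using the de Broglie relation λ = h/(mv):

v = 5.2% × c = 1.559 × 10^7 m/s

λ = h/(mv)
λ = (6.626 × 10^-34 J·s) / (3.34 × 10^-27 kg × 1.559 × 10^7 m/s)
λ = 1.27 × 10^-14 m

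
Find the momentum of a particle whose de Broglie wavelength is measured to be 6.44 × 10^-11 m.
1.03 × 10^-23 kg·m/s

From the de Broglie relation λ = h/p, we solve for p:

p = h/λ
p = (6.626 × 10^-34 J·s) / (6.44 × 10^-11 m)
p = 1.03 × 10^-23 kg·m/s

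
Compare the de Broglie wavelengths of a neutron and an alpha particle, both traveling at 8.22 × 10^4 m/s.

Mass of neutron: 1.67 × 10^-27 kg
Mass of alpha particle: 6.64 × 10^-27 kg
The neutron has the longer wavelength.

Using λ = h/(mv), since both particles have the same velocity, the wavelength depends only on mass.

For neutron: λ₁ = h/(m₁v) = 4.83 × 10^-12 m
For alpha particle: λ₂ = h/(m₂v) = 1.21 × 10^-12 m

Since λ ∝ 1/m at constant velocity, the lighter particle has the longer wavelength.

The neutron has the longer de Broglie wavelength.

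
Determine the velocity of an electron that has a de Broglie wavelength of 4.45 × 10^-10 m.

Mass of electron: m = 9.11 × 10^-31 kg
1.63 × 10^6 m/s

From the de Broglie relation λ = h/(mv), we solve for v:

v = h/(mλ)
v = (6.626 × 10^-34 J·s) / (9.11 × 10^-31 kg × 4.45 × 10^-10 m)
v = 1.63 × 10^6 m/s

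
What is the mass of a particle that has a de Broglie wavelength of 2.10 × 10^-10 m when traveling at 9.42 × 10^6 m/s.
3.35 × 10^-31 kg

From the de Broglie relation λ = h/(mv), we solve for m:

m = h/(λv)
m = (6.626 × 10^-34 J·s) / (2.10 × 10^-10 m × 9.42 × 10^6 m/s)
m = 3.35 × 10^-31 kg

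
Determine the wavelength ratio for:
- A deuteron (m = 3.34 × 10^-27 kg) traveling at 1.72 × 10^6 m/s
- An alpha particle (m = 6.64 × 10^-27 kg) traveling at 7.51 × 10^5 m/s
λ₁/λ₂ = 0.868

Using λ = h/(mv):

λ₁ = h/(m₁v₁) = 1.15 × 10^-13 m
λ₂ = h/(m₂v₂) = 1.33 × 10^-13 m

Ratio λ₁/λ₂ = (m₂v₂)/(m₁v₁)
         = (6.64 × 10^-27 kg × 7.51 × 10^5 m/s) / (3.34 × 10^-27 kg × 1.72 × 10^6 m/s)
         = 0.868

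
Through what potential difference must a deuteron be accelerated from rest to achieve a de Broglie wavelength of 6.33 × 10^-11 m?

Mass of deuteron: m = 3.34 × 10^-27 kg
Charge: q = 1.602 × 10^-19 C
1.02 × 10^-1 V

From λ = h/√(2mqV), we solve for V:

λ² = h²/(2mqV)
V = h²/(2mqλ²)
V = (6.626 × 10^-34 J·s)² / (2 × 3.34 × 10^-27 kg × 1.602 × 10^-19 C × (6.33 × 10^-11 m)²)
V = 1.02 × 10^-1 V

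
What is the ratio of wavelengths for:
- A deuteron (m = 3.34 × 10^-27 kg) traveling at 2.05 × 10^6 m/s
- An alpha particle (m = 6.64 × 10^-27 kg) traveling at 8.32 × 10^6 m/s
λ₁/λ₂ = 8.07

Using λ = h/(mv):

λ₁ = h/(m₁v₁) = 9.68 × 10^-14 m
λ₂ = h/(m₂v₂) = 1.20 × 10^-14 m

Ratio λ₁/λ₂ = (m₂v₂)/(m₁v₁)
         = (6.64 × 10^-27 kg × 8.32 × 10^6 m/s) / (3.34 × 10^-27 kg × 2.05 × 10^6 m/s)
         = 8.07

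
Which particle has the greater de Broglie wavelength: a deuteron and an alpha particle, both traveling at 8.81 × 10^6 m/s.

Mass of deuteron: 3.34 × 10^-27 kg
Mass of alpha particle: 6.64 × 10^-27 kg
The deuteron has the longer wavelength.

Using λ = h/(mv), since both particles have the same velocity, the wavelength depends only on mass.

For deuteron: λ₁ = h/(m₁v) = 2.25 × 10^-14 m
For alpha particle: λ₂ = h/(m₂v) = 1.13 × 10^-14 m

Since λ ∝ 1/m at constant velocity, the lighter particle has the longer wavelength.

The deuteron has the longer de Broglie wavelength.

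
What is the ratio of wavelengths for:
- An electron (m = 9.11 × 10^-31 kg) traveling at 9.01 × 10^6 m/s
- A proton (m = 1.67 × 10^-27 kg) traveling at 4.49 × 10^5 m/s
λ₁/λ₂ = 91.4

Using λ = h/(mv):

λ₁ = h/(m₁v₁) = 8.07 × 10^-11 m
λ₂ = h/(m₂v₂) = 8.84 × 10^-13 m

Ratio λ₁/λ₂ = (m₂v₂)/(m₁v₁)
         = (1.67 × 10^-27 kg × 4.49 × 10^5 m/s) / (9.11 × 10^-31 kg × 9.01 × 10^6 m/s)
         = 91.4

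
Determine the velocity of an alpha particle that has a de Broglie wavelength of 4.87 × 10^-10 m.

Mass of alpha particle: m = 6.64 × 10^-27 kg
2.05 × 10^2 m/s

From the de Broglie relation λ = h/(mv), we solve for v:

v = h/(mλ)
v = (6.626 × 10^-34 J·s) / (6.64 × 10^-27 kg × 4.87 × 10^-10 m)
v = 2.05 × 10^2 m/s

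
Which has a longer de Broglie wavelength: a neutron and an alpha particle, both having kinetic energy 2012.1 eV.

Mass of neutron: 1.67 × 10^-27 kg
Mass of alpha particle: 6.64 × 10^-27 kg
The neutron has the longer wavelength.

Using λ = h/√(2mKE):

For neutron: λ₁ = h/√(2m₁KE) = 6.39 × 10^-13 m
For alpha particle: λ₂ = h/√(2m₂KE) = 3.20 × 10^-13 m

Since λ ∝ 1/√m at constant kinetic energy, the lighter particle has the longer wavelength.

The neutron has the longer de Broglie wavelength.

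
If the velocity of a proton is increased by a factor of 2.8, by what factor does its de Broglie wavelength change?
The wavelength decreases by a factor of 2.8.

From λ = h/(mv), the wavelength is inversely proportional to velocity:

λ ∝ 1/v

If v → 2.8v, then λ → λ/2.8

When velocity is increased by a factor of 2.8, the wavelength decreases by a factor of 2.8.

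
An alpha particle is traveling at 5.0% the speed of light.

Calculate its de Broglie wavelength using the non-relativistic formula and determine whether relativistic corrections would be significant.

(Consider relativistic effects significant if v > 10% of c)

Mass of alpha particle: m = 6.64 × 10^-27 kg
No, relativistic corrections are not needed.

Using the non-relativistic de Broglie formula λ = h/(mv):

v = 5.0% × c = 1.499 × 10^7 m/s

λ = h/(mv)
λ = (6.626 × 10^-34 J·s) / (6.64 × 10^-27 kg × 1.499 × 10^7 m/s)
λ = 6.66 × 10^-15 m

Since v = 5.0% of c < 10% of c, relativistic corrections are NOT significant and this non-relativistic result is a good approximation.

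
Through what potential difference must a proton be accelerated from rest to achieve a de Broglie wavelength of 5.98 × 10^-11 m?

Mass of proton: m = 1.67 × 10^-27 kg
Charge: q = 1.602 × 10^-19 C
2.29 × 10^-1 V

From λ = h/√(2mqV), we solve for V:

λ² = h²/(2mqV)
V = h²/(2mqλ²)
V = (6.626 × 10^-34 J·s)² / (2 × 1.67 × 10^-27 kg × 1.602 × 10^-19 C × (5.98 × 10^-11 m)²)
V = 2.29 × 10^-1 V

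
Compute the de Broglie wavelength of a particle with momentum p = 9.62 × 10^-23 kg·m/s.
6.89 × 10^-12 m

Using the de Broglie relation λ = h/p:

λ = h/p
λ = (6.626 × 10^-34 J·s) / (9.62 × 10^-23 kg·m/s)
λ = 6.89 × 10^-12 m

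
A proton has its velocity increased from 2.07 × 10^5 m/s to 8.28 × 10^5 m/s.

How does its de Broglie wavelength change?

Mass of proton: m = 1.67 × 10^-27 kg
The wavelength decreases by a factor of 4.

Using λ = h/(mv):

Initial wavelength: λ₁ = h/(mv₁) = 1.92 × 10^-12 m
Final wavelength: λ₂ = h/(mv₂) = 4.79 × 10^-13 m

Since λ ∝ 1/v, when velocity increases by a factor of 4, the wavelength decreases by a factor of 4.

λ₂/λ₁ = v₁/v₂ = 1/4

The wavelength decreases by a factor of 4.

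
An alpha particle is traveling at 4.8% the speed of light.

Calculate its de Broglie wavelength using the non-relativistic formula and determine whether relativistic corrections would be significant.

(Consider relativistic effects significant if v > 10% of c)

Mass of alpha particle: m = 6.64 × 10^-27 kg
No, relativistic corrections are not needed.

Using the non-relativistic de Broglie formula λ = h/(mv):

v = 4.8% × c = 1.439 × 10^7 m/s

λ = h/(mv)
λ = (6.626 × 10^-34 J·s) / (6.64 × 10^-27 kg × 1.439 × 10^7 m/s)
λ = 6.93 × 10^-15 m

Since v = 4.8% of c < 10% of c, relativistic corrections are NOT significant and this non-relativistic result is a good approximation.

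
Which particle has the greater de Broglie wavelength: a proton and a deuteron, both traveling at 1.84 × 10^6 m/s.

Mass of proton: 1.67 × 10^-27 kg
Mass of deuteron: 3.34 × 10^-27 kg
The proton has the longer wavelength.

Using λ = h/(mv), since both particles have the same velocity, the wavelength depends only on mass.

For proton: λ₁ = h/(m₁v) = 2.16 × 10^-13 m
For deuteron: λ₂ = h/(m₂v) = 1.08 × 10^-13 m

Since λ ∝ 1/m at constant velocity, the lighter particle has the longer wavelength.

The proton has the longer de Broglie wavelength.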